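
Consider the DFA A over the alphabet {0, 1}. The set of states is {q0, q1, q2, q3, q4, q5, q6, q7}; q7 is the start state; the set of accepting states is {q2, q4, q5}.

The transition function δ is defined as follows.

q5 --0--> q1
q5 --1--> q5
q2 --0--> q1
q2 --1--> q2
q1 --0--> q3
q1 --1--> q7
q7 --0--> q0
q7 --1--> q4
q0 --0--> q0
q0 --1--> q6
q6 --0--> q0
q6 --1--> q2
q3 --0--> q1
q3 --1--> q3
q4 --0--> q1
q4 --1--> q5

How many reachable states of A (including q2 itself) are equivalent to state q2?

All states are reachable from the start state.
P0 = {q2,q4,q5} | {q0,q1,q3,q6,q7}.
On input 1, block {q0,q1,q3,q6,q7} splits into {q0,q1,q3} and {q6,q7}.
Refine {q0,q1,q3} on symbol 1: members go to different blocks, giving {q0,q1} and {q3}.
Split {q0,q1} by δ(·,0) → {q0} and {q1}.
Stable partition: {q2,q4,q5} | {q0} | {q6,q7} | {q3} | {q1} — 5 equivalence classes.
The equivalence class containing q2 is {q2,q4,q5}, of size 3.

3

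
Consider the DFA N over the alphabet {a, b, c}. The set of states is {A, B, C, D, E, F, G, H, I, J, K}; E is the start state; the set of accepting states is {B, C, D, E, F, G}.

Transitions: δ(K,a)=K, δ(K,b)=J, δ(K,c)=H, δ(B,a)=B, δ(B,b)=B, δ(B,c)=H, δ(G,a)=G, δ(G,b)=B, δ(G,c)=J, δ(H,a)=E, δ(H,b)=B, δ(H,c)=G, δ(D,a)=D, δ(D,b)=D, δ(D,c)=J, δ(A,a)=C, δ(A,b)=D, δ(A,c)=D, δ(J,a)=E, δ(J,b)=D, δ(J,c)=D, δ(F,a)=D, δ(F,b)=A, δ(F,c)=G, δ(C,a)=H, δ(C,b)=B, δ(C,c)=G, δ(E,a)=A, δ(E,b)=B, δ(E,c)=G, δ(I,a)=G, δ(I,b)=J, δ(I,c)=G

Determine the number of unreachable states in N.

3

BFS from E reaches {A, B, C, D, E, G, H, J}; the 3 state(s) F, I, K are never visited.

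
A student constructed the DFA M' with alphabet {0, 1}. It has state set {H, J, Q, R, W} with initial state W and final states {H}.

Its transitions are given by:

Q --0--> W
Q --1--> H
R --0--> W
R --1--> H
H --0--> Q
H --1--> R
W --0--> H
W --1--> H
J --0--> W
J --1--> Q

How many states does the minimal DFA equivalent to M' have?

3

Reachable states from the start: {H,Q,R,W}. Unreachable: {J} — drop them.
Initial partition by acceptance: {H} | {Q,R,W}.
Refine {Q,R,W} on symbol 0: members go to different blocks, giving {Q,R} and {W}.
No further refinement is possible. Final partition (3 blocks): {H} | {Q,R} | {W}.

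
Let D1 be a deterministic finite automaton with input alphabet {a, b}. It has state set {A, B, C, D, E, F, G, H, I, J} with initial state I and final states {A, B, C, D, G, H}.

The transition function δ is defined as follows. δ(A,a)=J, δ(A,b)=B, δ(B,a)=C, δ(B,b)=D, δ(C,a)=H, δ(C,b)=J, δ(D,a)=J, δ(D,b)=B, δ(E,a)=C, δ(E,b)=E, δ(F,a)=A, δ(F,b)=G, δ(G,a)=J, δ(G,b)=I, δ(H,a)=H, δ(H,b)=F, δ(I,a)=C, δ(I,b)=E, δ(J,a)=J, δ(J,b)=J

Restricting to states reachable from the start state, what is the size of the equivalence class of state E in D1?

2

Start with accepting vs non-accepting: {A,B,C,D,G,H} | {E,F,I,J}.
On input a, block {A,B,C,D,G,H} splits into {A,D,G} and {B,C,H}.
Split {A,D,G} by δ(·,b) → {A,D} and {G}.
Split {E,F,I,J} by δ(·,a) → {E,I} and {F} and {J}.
On input b, block {B,C,H} splits into {B} and {C} and {H}.
The partition is now stable with 8 blocks: {A,D} | {E,I} | {B} | {G} | {F} | {J} | {C} | {H}.
The equivalence class containing E is {E,I}, of size 2.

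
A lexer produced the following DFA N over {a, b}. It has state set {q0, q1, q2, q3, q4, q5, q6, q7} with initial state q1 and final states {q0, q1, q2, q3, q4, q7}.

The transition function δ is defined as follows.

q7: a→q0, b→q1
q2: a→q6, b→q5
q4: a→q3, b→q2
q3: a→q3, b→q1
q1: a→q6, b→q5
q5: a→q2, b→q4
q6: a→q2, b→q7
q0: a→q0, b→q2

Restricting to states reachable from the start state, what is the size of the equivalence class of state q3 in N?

Every state is reachable, so we keep all 8.
P0 = {q0,q1,q2,q3,q4,q7} | {q5,q6}.
Split {q0,q1,q2,q3,q4,q7} by δ(·,a) → {q0,q3,q4,q7} and {q1,q2}.
No further refinement is possible. Final partition (3 blocks): {q0,q3,q4,q7} | {q5,q6} | {q1,q2}.
State q3 belongs to the block {q0,q3,q4,q7}, which has 4 states.

4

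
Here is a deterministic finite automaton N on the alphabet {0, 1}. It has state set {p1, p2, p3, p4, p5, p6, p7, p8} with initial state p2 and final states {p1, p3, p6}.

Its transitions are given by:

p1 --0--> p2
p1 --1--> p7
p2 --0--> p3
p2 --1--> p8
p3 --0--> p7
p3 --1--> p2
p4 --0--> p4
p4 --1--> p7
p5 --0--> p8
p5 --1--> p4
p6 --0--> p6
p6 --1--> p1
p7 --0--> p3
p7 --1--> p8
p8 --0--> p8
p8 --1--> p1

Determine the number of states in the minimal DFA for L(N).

First remove the unreachable states {p4,p5,p6}; 5 states remain.
P0 = {p1,p3} | {p2,p7,p8}.
Refine {p2,p7,p8} on symbol 0: members go to different blocks, giving {p2,p7} and {p8}.
Stable partition: {p1,p3} | {p2,p7} | {p8} — 3 equivalence classes.

3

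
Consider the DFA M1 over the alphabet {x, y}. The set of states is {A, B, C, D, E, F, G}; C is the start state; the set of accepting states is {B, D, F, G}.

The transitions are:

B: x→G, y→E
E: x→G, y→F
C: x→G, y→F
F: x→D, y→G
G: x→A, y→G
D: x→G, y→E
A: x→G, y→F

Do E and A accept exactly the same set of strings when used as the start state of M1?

First remove the unreachable states {B}; 6 states remain.
Initial partition by acceptance: {D,F,G} | {A,C,E}.
Split {D,F,G} by δ(·,x) → {D,F} and {G}.
Refine {D,F} on symbol x: members go to different blocks, giving {D} and {F}.
The partition is now stable with 4 blocks: {D} | {A,C,E} | {G} | {F}.
E and A lie in the same block of the stable partition, so they are equivalent — no string distinguishes them.

Yes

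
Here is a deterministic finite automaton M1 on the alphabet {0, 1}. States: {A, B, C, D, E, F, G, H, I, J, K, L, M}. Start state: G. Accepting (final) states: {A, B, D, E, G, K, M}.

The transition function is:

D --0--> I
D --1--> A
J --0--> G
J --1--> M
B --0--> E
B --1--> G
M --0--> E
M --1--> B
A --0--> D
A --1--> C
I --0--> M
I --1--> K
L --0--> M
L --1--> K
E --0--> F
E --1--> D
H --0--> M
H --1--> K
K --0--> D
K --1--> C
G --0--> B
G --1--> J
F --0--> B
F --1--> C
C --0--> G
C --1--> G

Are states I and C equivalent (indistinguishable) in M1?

No

States {H,L} cannot be reached from the start state, so discard them.
Initial partition by acceptance: {A,B,D,E,G,K,M} | {C,F,I,J}.
On input 0, block {A,B,D,E,G,K,M} splits into {A,B,G,K,M} and {D,E}.
On input 0, block {A,B,G,K,M} splits into {A,B,K,M} and {G}.
Split {A,B,K,M} by δ(·,1) → {A,K} and {B} and {M}.
On input 0, block {C,F,I,J} splits into {C,J} and {F} and {I}.
Refine {C,J} on symbol 1: members go to different blocks, giving {C} and {J}.
On input 0, block {D,E} splits into {D} and {E}.
No further refinement is possible. Final partition (10 blocks): {A,K} | {C} | {D} | {G} | {B} | {M} | {F} | {I} | {J} | {E}.
I and C end up in different blocks, so they are distinguishable. For instance, the string '01' is accepted from only I.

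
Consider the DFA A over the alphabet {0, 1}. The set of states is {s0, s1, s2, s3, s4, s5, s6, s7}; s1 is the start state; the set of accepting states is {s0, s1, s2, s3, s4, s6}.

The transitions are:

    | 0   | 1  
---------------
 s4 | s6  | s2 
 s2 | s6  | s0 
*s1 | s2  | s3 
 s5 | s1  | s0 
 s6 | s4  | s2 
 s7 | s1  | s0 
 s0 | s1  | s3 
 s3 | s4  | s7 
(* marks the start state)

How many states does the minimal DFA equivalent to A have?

Reachable states from the start: {s0,s1,s2,s3,s4,s6,s7}. Unreachable: {s5} — drop them.
P0 = {s0,s1,s2,s3,s4,s6} | {s7}.
On input 1, block {s0,s1,s2,s3,s4,s6} splits into {s0,s1,s2,s4,s6} and {s3}.
On input 1, block {s0,s1,s2,s4,s6} splits into {s2,s4,s6} and {s0,s1}.
On input 1, block {s2,s4,s6} splits into {s4,s6} and {s2}.
Split {s0,s1} by δ(·,0) → {s0} and {s1}.
The partition is now stable with 6 blocks: {s4,s6} | {s7} | {s3} | {s0} | {s2} | {s1}.

6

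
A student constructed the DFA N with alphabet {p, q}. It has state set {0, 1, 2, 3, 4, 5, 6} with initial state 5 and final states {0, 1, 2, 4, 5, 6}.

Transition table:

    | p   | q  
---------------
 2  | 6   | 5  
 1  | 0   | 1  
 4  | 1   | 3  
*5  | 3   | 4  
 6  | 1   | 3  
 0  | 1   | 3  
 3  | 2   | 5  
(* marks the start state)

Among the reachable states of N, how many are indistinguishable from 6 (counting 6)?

3

Initial partition by acceptance: {0,1,2,4,5,6} | {3}.
On input p, block {0,1,2,4,5,6} splits into {0,1,2,4,6} and {5}.
On input q, block {0,1,2,4,6} splits into {0,4,6} and {1} and {2}.
The partition is now stable with 5 blocks: {0,4,6} | {3} | {5} | {1} | {2}.
State 6 belongs to the block {0,4,6}, which has 3 states.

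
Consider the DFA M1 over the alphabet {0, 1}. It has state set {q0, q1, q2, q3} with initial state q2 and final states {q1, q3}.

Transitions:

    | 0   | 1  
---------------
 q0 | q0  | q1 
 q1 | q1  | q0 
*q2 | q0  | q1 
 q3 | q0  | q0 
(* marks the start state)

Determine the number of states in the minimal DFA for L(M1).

2

Reachable states from the start: {q0,q1,q2}. Unreachable: {q3} — drop them.
P0 = {q1} | {q0,q2}.
Stable partition: {q1} | {q0,q2} — 2 equivalence classes.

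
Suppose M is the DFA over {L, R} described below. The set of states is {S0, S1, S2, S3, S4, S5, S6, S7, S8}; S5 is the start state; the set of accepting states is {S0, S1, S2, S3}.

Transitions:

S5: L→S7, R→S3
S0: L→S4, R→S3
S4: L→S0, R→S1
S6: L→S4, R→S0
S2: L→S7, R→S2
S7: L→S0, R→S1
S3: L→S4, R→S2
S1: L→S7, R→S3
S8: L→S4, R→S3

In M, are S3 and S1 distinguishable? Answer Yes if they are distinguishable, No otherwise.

Reachable states from the start: {S0,S1,S2,S3,S4,S5,S7}. Unreachable: {S6,S8} — drop them.
P0 = {S0,S1,S2,S3} | {S4,S5,S7}.
Refine {S4,S5,S7} on symbol L: members go to different blocks, giving {S4,S7} and {S5}.
No further refinement is possible. Final partition (3 blocks): {S0,S1,S2,S3} | {S4,S7} | {S5}.
S3 and S1 lie in the same block of the stable partition, so they are equivalent — no string distinguishes them.

No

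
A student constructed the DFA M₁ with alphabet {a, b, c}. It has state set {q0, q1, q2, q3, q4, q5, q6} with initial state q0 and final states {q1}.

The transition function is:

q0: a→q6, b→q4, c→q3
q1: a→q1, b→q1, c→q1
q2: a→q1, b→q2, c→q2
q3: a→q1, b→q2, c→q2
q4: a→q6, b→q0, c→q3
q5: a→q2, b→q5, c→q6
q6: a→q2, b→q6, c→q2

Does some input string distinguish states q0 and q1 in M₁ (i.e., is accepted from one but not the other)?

Reachable states from the start: {q0,q1,q2,q3,q4,q6}. Unreachable: {q5} — drop them.
P0 = {q1} | {q0,q2,q3,q4,q6}.
Split {q0,q2,q3,q4,q6} by δ(·,a) → {q0,q4,q6} and {q2,q3}.
On input a, block {q0,q4,q6} splits into {q0,q4} and {q6}.
No further refinement is possible. Final partition (4 blocks): {q1} | {q0,q4} | {q2,q3} | {q6}.
q0 and q1 end up in different blocks, so they are distinguishable. For instance, the string 'ε' is accepted from only q1.

Yes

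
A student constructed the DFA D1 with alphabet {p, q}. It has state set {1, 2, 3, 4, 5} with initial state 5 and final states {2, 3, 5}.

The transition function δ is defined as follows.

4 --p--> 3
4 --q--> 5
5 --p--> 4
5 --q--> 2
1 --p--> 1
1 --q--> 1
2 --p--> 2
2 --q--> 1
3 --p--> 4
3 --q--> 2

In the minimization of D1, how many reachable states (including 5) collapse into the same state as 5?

All states are reachable from the start state.
Initial partition by acceptance: {2,3,5} | {1,4}.
On input p, block {2,3,5} splits into {3,5} and {2}.
On input p, block {1,4} splits into {1} and {4}.
No further refinement is possible. Final partition (4 blocks): {3,5} | {1} | {2} | {4}.
The equivalence class containing 5 is {3,5}, of size 2.

2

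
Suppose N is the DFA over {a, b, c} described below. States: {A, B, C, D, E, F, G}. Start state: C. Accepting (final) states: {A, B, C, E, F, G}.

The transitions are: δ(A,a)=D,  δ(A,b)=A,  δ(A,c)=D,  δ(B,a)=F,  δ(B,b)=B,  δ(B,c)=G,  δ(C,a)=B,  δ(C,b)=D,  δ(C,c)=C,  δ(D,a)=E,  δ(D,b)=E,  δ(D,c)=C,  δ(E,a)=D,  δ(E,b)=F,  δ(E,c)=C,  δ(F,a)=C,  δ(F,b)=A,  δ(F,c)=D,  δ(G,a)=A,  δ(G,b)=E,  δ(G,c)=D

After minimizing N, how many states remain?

Initial partition by acceptance: {A,B,C,E,F,G} | {D}.
On input a, block {A,B,C,E,F,G} splits into {B,C,F,G} and {A,E}.
Split {B,C,F,G} by δ(·,a) → {B,C,F} and {G}.
Split {B,C,F} by δ(·,b) → {B} and {C} and {F}.
On input b, block {A,E} splits into {A} and {E}.
No further refinement is possible. Final partition (7 blocks): {B} | {D} | {A} | {G} | {C} | {F} | {E}.

7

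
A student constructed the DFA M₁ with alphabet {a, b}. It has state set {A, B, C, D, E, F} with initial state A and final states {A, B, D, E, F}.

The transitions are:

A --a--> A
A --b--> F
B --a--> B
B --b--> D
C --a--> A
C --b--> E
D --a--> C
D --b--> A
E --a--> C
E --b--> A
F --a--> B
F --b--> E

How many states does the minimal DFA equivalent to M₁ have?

Every state is reachable, so we keep all 6.
Start with accepting vs non-accepting: {A,B,D,E,F} | {C}.
On input a, block {A,B,D,E,F} splits into {A,B,F} and {D,E}.
Refine {A,B,F} on symbol b: members go to different blocks, giving {B,F} and {A}.
The partition is now stable with 4 blocks: {B,F} | {C} | {D,E} | {A}.

4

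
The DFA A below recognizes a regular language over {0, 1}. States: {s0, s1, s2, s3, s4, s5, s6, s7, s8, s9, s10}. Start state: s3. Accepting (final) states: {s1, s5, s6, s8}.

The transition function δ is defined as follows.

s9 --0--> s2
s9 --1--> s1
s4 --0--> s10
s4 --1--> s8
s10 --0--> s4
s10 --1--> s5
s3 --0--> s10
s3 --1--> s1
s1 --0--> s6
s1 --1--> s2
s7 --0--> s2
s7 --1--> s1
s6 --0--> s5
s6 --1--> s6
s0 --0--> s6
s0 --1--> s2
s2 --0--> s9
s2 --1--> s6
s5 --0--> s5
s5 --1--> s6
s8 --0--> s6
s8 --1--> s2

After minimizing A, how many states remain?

First remove the unreachable states {s0,s7}; 9 states remain.
P0 = {s1,s5,s6,s8} | {s2,s3,s4,s9,s10}.
On input 1, block {s1,s5,s6,s8} splits into {s1,s8} and {s5,s6}.
Refine {s2,s3,s4,s9,s10} on symbol 1: members go to different blocks, giving {s3,s4,s9} and {s2,s10}.
Stable partition: {s1,s8} | {s3,s4,s9} | {s5,s6} | {s2,s10} — 4 equivalence classes.

4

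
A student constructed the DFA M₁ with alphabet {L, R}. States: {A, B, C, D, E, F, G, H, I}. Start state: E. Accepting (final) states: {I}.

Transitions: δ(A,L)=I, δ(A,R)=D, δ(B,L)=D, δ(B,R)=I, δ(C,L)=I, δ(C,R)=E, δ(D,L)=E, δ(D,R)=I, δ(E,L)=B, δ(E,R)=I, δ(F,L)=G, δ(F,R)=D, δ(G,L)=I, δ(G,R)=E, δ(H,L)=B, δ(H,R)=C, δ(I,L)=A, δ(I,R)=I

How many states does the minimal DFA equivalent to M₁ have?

3

Reachable states from the start: {A,B,D,E,I}. Unreachable: {C,F,G,H} — drop them.
Initial partition by acceptance: {I} | {A,B,D,E}.
Split {A,B,D,E} by δ(·,L) → {B,D,E} and {A}.
No further refinement is possible. Final partition (3 blocks): {I} | {B,D,E} | {A}.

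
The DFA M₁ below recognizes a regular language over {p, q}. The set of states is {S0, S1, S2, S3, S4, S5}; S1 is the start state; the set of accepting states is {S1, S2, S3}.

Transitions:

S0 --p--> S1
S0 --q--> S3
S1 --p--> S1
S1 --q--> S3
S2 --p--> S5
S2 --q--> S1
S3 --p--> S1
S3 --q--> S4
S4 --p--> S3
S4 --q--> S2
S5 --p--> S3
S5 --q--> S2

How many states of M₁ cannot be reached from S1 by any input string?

1

BFS from S1 reaches {S1, S2, S3, S4, S5}; the 1 state(s) S0 are never visited.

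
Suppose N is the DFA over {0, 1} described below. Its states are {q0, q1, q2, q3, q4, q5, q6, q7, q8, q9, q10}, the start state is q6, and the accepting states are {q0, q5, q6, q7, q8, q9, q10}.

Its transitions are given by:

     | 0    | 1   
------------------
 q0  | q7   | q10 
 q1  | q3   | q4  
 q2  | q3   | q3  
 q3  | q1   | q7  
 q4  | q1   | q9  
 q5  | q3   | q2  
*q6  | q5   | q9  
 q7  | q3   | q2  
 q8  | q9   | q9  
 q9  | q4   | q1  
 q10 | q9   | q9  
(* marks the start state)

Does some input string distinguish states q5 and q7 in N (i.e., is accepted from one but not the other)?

No

States {q0,q8,q10} cannot be reached from the start state, so discard them.
Start with accepting vs non-accepting: {q5,q6,q7,q9} | {q1,q2,q3,q4}.
Split {q5,q6,q7,q9} by δ(·,0) → {q5,q7,q9} and {q6}.
Split {q1,q2,q3,q4} by δ(·,1) → {q1,q2} and {q3,q4}.
Stable partition: {q5,q7,q9} | {q1,q2} | {q6} | {q3,q4} — 4 equivalence classes.
q5 and q7 lie in the same block of the stable partition, so they are equivalent — no string distinguishes them.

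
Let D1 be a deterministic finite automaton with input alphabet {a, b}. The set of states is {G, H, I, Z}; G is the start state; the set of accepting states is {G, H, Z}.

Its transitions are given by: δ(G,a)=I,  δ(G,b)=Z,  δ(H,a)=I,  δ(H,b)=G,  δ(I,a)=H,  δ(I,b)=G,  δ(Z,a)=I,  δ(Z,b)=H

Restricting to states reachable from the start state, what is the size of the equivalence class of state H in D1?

3

Every state is reachable, so we keep all 4.
Initial partition by acceptance: {G,H,Z} | {I}.
Stable partition: {G,H,Z} | {I} — 2 equivalence classes.
State H belongs to the block {G,H,Z}, which has 3 states.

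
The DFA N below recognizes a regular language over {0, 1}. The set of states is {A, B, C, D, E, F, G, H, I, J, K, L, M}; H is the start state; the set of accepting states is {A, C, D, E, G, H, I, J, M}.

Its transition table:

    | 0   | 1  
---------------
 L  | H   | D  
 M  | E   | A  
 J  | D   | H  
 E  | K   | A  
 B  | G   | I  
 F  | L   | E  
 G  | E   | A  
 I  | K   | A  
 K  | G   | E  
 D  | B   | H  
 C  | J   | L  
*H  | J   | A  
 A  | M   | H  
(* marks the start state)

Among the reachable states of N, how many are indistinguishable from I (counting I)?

3

Reachable states from the start: {A,B,D,E,G,H,I,J,K,M}. Unreachable: {C,F,L} — drop them.
Start with accepting vs non-accepting: {A,D,E,G,H,I,J,M} | {B,K}.
Refine {A,D,E,G,H,I,J,M} on symbol 0: members go to different blocks, giving {A,G,H,J,M} and {D,E,I}.
Split {A,G,H,J,M} by δ(·,0) → {G,J,M} and {A,H}.
Stable partition: {G,J,M} | {B,K} | {D,E,I} | {A,H} — 4 equivalence classes.
State I belongs to the block {D,E,I}, which has 3 states.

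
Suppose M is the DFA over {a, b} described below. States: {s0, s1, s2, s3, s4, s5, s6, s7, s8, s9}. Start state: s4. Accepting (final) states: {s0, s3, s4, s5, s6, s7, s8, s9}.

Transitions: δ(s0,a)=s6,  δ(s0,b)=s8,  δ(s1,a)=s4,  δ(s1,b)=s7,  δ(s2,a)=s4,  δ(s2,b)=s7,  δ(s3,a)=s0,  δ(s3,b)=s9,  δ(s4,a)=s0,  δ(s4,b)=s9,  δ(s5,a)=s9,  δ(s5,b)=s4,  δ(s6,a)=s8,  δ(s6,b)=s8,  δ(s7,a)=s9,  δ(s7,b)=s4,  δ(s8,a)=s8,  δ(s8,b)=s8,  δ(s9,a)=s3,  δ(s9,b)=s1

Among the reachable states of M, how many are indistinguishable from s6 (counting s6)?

3

States {s2,s5} cannot be reached from the start state, so discard them.
Start with accepting vs non-accepting: {s0,s3,s4,s6,s7,s8,s9} | {s1}.
On input b, block {s0,s3,s4,s6,s7,s8,s9} splits into {s0,s3,s4,s6,s7,s8} and {s9}.
On input a, block {s0,s3,s4,s6,s7,s8} splits into {s0,s3,s4,s6,s8} and {s7}.
Refine {s0,s3,s4,s6,s8} on symbol b: members go to different blocks, giving {s0,s6,s8} and {s3,s4}.
Stable partition: {s0,s6,s8} | {s1} | {s9} | {s7} | {s3,s4} — 5 equivalence classes.
State s6 belongs to the block {s0,s6,s8}, which has 3 states.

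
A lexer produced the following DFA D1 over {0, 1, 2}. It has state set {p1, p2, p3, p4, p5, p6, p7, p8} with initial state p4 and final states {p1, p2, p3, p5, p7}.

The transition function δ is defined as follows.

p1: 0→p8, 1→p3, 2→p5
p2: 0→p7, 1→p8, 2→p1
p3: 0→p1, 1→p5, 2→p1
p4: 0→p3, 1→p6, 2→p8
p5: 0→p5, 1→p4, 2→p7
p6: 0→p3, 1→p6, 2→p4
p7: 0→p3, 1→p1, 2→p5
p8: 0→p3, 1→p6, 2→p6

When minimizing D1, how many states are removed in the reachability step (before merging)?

1

Starting at p4 and following transitions, the reachable set is {p1, p3, p4, p5, p6, p7, p8}. That leaves p2 unreachable — 1 in total.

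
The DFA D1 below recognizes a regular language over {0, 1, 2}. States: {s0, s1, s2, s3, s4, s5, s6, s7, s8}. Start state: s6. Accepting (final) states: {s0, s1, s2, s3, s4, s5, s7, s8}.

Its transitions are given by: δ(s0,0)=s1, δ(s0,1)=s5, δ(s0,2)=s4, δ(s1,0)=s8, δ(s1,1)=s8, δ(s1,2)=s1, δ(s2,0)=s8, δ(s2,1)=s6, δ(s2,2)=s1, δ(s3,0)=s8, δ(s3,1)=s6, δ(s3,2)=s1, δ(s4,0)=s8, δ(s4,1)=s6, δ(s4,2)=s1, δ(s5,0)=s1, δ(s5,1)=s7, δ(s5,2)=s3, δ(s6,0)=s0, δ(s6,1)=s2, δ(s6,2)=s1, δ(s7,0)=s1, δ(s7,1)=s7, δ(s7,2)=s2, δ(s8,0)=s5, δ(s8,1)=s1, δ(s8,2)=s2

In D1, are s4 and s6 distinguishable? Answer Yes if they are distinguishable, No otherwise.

Every state is reachable, so we keep all 9.
Initial partition by acceptance: {s0,s1,s2,s3,s4,s5,s7,s8} | {s6}.
On input 1, block {s0,s1,s2,s3,s4,s5,s7,s8} splits into {s0,s1,s5,s7,s8} and {s2,s3,s4}.
Split {s0,s1,s5,s7,s8} by δ(·,2) → {s0,s5,s7,s8} and {s1}.
Refine {s0,s5,s7,s8} on symbol 0: members go to different blocks, giving {s0,s5,s7} and {s8}.
Stable partition: {s0,s5,s7} | {s6} | {s2,s3,s4} | {s1} | {s8} — 5 equivalence classes.
s4 and s6 end up in different blocks, so they are distinguishable. For instance, the string 'ε' is accepted from only s4.

Yes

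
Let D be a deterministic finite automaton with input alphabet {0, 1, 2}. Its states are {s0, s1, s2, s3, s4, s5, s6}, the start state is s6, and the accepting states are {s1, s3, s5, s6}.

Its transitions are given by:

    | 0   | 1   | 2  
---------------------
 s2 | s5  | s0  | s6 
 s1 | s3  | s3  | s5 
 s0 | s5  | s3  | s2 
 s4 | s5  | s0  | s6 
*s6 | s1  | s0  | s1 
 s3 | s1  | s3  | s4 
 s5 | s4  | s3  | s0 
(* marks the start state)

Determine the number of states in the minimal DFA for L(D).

Every state is reachable, so we keep all 7.
Initial partition by acceptance: {s1,s3,s5,s6} | {s0,s2,s4}.
Split {s1,s3,s5,s6} by δ(·,0) → {s1,s3,s6} and {s5}.
Refine {s1,s3,s6} on symbol 1: members go to different blocks, giving {s1,s3} and {s6}.
On input 2, block {s1,s3} splits into {s1} and {s3}.
Refine {s0,s2,s4} on symbol 1: members go to different blocks, giving {s2,s4} and {s0}.
The partition is now stable with 6 blocks: {s1} | {s2,s4} | {s5} | {s6} | {s3} | {s0}.

6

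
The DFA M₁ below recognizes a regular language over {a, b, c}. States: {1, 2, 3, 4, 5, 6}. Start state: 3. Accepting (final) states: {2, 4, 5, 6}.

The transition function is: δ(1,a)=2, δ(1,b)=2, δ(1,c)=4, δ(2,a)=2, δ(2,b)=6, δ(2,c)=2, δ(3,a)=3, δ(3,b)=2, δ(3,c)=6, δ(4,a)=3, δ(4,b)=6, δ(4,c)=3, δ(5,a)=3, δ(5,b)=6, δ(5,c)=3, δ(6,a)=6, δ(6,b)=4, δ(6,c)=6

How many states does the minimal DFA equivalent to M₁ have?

4

Reachable states from the start: {2,3,4,6}. Unreachable: {1,5} — drop them.
Initial partition by acceptance: {2,4,6} | {3}.
Split {2,4,6} by δ(·,a) → {2,6} and {4}.
Split {2,6} by δ(·,b) → {2} and {6}.
Stable partition: {2} | {3} | {4} | {6} — 4 equivalence classes.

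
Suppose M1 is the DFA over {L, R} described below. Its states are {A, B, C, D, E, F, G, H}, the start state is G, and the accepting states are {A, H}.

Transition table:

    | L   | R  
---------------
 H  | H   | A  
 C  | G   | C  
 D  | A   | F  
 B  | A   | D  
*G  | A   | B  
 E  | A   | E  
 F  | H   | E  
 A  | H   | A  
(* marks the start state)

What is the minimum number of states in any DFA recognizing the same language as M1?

Reachable states from the start: {A,B,D,E,F,G,H}. Unreachable: {C} — drop them.
P0 = {A,H} | {B,D,E,F,G}.
The partition is now stable with 2 blocks: {A,H} | {B,D,E,F,G}.

2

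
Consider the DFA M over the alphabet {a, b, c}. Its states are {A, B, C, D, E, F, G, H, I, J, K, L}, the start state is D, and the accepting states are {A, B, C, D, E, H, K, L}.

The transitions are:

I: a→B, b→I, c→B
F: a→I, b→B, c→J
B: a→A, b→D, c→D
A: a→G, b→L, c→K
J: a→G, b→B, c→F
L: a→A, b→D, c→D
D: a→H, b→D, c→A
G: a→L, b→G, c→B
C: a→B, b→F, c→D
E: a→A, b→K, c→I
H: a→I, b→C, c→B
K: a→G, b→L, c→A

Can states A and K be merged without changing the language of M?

Yes

Reachable states from the start: {A,B,C,D,F,G,H,I,J,K,L}. Unreachable: {E} — drop them.
Start with accepting vs non-accepting: {A,B,C,D,H,K,L} | {F,G,I,J}.
Refine {A,B,C,D,H,K,L} on symbol a: members go to different blocks, giving {B,C,D,L} and {A,H,K}.
Split {B,C,D,L} by δ(·,a) → {B,D,L} and {C}.
Refine {B,D,L} on symbol c: members go to different blocks, giving {B,L} and {D}.
Split {F,G,I,J} by δ(·,a) → {F,J} and {G,I}.
On input b, block {A,H,K} splits into {A,K} and {H}.
No further refinement is possible. Final partition (7 blocks): {B,L} | {F,J} | {A,K} | {C} | {D} | {G,I} | {H}.
A and K lie in the same block of the stable partition, so they are equivalent — no string distinguishes them.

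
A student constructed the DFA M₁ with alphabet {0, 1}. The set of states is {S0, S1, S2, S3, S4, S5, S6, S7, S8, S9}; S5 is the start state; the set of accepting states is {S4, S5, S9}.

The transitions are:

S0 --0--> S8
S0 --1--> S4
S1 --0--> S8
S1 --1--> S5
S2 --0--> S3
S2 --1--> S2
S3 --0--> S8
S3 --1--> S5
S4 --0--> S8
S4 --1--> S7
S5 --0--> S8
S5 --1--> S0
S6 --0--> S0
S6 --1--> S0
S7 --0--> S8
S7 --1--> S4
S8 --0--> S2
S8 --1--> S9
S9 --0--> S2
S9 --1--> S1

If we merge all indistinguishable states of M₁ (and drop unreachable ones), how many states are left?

5

First remove the unreachable states {S6}; 9 states remain.
Initial partition by acceptance: {S4,S5,S9} | {S0,S1,S2,S3,S7,S8}.
On input 1, block {S0,S1,S2,S3,S7,S8} splits into {S0,S1,S3,S7,S8} and {S2}.
Split {S4,S5,S9} by δ(·,0) → {S4,S5} and {S9}.
On input 0, block {S0,S1,S3,S7,S8} splits into {S0,S1,S3,S7} and {S8}.
No further refinement is possible. Final partition (5 blocks): {S4,S5} | {S0,S1,S3,S7} | {S2} | {S9} | {S8}.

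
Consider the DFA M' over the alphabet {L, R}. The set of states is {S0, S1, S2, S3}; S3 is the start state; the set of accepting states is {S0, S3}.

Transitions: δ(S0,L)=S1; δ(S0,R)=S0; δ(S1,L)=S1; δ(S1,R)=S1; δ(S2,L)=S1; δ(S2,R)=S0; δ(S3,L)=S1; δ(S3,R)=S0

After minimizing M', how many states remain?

2

First remove the unreachable states {S2}; 3 states remain.
Start with accepting vs non-accepting: {S0,S3} | {S1}.
The partition is now stable with 2 blocks: {S0,S3} | {S1}.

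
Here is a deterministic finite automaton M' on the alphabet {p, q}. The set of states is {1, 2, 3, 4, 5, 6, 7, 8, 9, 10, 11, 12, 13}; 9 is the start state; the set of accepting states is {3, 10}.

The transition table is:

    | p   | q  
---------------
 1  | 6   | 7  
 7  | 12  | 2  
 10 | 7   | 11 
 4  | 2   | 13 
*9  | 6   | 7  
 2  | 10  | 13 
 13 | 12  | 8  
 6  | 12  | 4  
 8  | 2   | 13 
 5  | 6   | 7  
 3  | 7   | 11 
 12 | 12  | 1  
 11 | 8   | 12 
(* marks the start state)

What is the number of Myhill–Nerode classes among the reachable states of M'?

Reachable states from the start: {1,2,4,6,7,8,9,10,11,12,13}. Unreachable: {3,5} — drop them.
Initial partition by acceptance: {10} | {1,2,4,6,7,8,9,11,12,13}.
Split {1,2,4,6,7,8,9,11,12,13} by δ(·,p) → {1,4,6,7,8,9,11,12,13} and {2}.
Split {1,4,6,7,8,9,11,12,13} by δ(·,p) → {1,6,7,9,11,12,13} and {4,8}.
Split {1,6,7,9,11,12,13} by δ(·,p) → {1,6,7,9,12,13} and {11}.
Split {1,6,7,9,12,13} by δ(·,q) → {1,9,12} and {6,13} and {7}.
Refine {1,9,12} on symbol p: members go to different blocks, giving {1,9} and {12}.
The partition is now stable with 8 blocks: {10} | {1,9} | {2} | {4,8} | {11} | {6,13} | {7} | {12}.

8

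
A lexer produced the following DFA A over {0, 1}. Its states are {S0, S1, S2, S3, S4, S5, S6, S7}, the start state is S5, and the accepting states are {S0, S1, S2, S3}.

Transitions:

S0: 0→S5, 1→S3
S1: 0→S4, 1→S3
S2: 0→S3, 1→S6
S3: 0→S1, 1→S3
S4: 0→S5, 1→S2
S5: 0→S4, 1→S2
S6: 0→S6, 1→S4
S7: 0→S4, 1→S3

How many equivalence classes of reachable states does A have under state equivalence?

5

States {S0,S7} cannot be reached from the start state, so discard them.
P0 = {S1,S2,S3} | {S4,S5,S6}.
On input 0, block {S1,S2,S3} splits into {S2,S3} and {S1}.
Refine {S2,S3} on symbol 0: members go to different blocks, giving {S2} and {S3}.
On input 1, block {S4,S5,S6} splits into {S4,S5} and {S6}.
The partition is now stable with 5 blocks: {S2} | {S4,S5} | {S1} | {S3} | {S6}.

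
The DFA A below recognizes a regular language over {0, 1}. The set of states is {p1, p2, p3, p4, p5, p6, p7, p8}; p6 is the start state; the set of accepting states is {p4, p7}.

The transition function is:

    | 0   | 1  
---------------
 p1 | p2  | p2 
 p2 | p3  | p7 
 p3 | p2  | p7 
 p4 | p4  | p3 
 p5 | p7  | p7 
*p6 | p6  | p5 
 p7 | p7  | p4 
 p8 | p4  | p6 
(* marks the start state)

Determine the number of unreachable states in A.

2

Starting at p6 and following transitions, the reachable set is {p2, p3, p4, p5, p6, p7}. That leaves p1, p8 unreachable — 2 in total.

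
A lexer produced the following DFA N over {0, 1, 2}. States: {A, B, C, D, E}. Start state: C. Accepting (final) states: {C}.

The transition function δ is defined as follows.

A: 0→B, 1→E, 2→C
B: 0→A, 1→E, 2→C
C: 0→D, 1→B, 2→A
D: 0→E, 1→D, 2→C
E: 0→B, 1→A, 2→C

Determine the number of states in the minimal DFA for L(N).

2

All states are reachable from the start state.
Initial partition by acceptance: {C} | {A,B,D,E}.
No further refinement is possible. Final partition (2 blocks): {C} | {A,B,D,E}.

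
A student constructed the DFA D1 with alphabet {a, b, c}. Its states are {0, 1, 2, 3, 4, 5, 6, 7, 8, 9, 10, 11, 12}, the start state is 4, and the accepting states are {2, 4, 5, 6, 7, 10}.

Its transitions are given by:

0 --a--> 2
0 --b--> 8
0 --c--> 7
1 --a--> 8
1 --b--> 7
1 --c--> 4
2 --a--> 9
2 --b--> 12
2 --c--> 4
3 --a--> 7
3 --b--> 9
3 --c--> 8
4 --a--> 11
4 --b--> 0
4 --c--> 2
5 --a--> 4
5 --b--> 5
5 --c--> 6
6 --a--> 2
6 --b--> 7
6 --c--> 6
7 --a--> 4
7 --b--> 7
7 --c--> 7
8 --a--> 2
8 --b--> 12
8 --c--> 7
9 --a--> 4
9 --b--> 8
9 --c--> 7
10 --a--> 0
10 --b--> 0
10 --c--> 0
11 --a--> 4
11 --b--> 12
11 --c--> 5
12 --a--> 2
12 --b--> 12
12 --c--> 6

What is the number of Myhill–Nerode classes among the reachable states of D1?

3

Reachable states from the start: {0,2,4,5,6,7,8,9,11,12}. Unreachable: {1,3,10} — drop them.
P0 = {2,4,5,6,7} | {0,8,9,11,12}.
On input a, block {2,4,5,6,7} splits into {5,6,7} and {2,4}.
No further refinement is possible. Final partition (3 blocks): {5,6,7} | {0,8,9,11,12} | {2,4}.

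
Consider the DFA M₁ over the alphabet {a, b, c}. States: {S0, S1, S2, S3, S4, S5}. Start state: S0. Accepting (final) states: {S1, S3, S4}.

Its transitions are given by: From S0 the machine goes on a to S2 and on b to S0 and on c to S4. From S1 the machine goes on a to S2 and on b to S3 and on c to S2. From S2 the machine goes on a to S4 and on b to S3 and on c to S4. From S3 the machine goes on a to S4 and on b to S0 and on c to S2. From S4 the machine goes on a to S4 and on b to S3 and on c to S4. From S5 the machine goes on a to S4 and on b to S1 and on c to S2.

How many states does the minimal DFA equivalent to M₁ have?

First remove the unreachable states {S1,S5}; 4 states remain.
P0 = {S3,S4} | {S0,S2}.
Refine {S3,S4} on symbol b: members go to different blocks, giving {S3} and {S4}.
Refine {S0,S2} on symbol a: members go to different blocks, giving {S0} and {S2}.
No further refinement is possible. Final partition (4 blocks): {S3} | {S0} | {S4} | {S2}.

4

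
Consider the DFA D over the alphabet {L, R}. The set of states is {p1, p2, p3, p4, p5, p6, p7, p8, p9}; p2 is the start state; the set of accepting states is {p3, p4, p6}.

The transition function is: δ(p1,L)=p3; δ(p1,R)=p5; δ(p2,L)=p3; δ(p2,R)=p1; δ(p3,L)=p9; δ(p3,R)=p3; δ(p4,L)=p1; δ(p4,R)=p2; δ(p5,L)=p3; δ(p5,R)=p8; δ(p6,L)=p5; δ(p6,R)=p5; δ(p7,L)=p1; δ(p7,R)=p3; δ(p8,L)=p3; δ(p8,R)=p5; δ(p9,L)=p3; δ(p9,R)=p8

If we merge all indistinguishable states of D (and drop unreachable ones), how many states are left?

2

States {p4,p6,p7} cannot be reached from the start state, so discard them.
P0 = {p3} | {p1,p2,p5,p8,p9}.
Stable partition: {p3} | {p1,p2,p5,p8,p9} — 2 equivalence classes.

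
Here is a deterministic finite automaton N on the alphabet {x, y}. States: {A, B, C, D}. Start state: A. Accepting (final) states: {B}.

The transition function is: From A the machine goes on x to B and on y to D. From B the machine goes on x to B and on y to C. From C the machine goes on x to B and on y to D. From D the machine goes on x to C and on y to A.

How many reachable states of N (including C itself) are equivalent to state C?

Every state is reachable, so we keep all 4.
Start with accepting vs non-accepting: {B} | {A,C,D}.
Refine {A,C,D} on symbol x: members go to different blocks, giving {A,C} and {D}.
The partition is now stable with 3 blocks: {B} | {A,C} | {D}.
The equivalence class containing C is {A,C}, of size 2.

2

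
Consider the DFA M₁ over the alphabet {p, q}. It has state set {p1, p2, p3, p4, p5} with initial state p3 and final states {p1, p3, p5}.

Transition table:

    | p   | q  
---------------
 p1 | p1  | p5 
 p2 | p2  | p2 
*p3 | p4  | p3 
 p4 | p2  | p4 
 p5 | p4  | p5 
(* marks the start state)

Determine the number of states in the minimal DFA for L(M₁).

2

Reachable states from the start: {p2,p3,p4}. Unreachable: {p1,p5} — drop them.
Start with accepting vs non-accepting: {p3} | {p2,p4}.
No further refinement is possible. Final partition (2 blocks): {p3} | {p2,p4}.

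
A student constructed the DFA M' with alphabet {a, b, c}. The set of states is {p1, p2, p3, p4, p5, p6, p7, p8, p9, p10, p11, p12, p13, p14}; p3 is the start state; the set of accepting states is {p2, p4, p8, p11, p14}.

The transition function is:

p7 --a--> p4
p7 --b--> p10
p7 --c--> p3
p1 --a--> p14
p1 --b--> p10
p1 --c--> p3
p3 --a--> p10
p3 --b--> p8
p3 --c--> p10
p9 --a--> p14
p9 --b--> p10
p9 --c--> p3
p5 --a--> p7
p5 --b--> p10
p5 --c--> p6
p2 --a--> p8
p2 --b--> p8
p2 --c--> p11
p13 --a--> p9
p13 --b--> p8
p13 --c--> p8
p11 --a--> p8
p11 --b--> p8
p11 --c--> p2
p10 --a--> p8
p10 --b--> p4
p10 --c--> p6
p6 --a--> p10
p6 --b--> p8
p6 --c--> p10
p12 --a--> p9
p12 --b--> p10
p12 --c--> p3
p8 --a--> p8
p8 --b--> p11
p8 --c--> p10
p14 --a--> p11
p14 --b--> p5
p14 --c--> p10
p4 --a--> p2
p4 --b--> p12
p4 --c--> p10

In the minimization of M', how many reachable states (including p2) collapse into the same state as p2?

States {p1,p13} cannot be reached from the start state, so discard them.
Start with accepting vs non-accepting: {p2,p4,p8,p11,p14} | {p3,p5,p6,p7,p9,p10,p12}.
Refine {p2,p4,p8,p11,p14} on symbol b: members go to different blocks, giving {p2,p8,p11} and {p4,p14}.
Refine {p2,p8,p11} on symbol c: members go to different blocks, giving {p2,p11} and {p8}.
On input a, block {p3,p5,p6,p7,p9,p10,p12} splits into {p3,p5,p6,p12} and {p7,p9} and {p10}.
On input a, block {p3,p5,p6,p12} splits into {p3,p6} and {p5,p12}.
No further refinement is possible. Final partition (7 blocks): {p2,p11} | {p3,p6} | {p4,p14} | {p8} | {p7,p9} | {p10} | {p5,p12}.
State p2 belongs to the block {p2,p11}, which has 2 states.

2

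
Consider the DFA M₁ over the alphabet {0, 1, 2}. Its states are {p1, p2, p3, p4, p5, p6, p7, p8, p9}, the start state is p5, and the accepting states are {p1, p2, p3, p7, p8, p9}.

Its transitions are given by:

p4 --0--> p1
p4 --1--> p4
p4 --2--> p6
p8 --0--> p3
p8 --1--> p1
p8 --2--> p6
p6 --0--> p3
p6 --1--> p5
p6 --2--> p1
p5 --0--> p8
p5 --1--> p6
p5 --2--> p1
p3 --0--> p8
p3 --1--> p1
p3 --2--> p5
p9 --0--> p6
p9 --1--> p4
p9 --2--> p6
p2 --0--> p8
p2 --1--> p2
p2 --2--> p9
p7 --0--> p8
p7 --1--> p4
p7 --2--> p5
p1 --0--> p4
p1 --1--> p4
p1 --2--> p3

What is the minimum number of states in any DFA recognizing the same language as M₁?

First remove the unreachable states {p2,p7,p9}; 6 states remain.
P0 = {p1,p3,p8} | {p4,p5,p6}.
Refine {p1,p3,p8} on symbol 0: members go to different blocks, giving {p3,p8} and {p1}.
On input 0, block {p4,p5,p6} splits into {p5,p6} and {p4}.
Stable partition: {p3,p8} | {p5,p6} | {p1} | {p4} — 4 equivalence classes.

4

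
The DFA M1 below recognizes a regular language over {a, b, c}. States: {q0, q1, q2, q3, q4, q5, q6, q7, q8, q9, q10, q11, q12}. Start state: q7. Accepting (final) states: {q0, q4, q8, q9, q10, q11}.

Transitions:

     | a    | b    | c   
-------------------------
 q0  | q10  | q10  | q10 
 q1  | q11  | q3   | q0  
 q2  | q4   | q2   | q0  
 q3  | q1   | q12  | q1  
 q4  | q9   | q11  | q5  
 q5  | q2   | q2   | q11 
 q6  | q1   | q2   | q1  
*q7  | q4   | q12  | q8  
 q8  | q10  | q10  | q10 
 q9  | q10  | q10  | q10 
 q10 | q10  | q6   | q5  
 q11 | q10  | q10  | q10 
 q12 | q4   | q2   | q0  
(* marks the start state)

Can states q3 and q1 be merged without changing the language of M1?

P0 = {q0,q4,q8,q9,q10,q11} | {q1,q2,q3,q5,q6,q7,q12}.
Refine {q0,q4,q8,q9,q10,q11} on symbol b: members go to different blocks, giving {q0,q4,q8,q9,q11} and {q10}.
On input a, block {q0,q4,q8,q9,q11} splits into {q0,q8,q9,q11} and {q4}.
On input a, block {q1,q2,q3,q5,q6,q7,q12} splits into {q2,q7,q12} and {q3,q5,q6} and {q1}.
Split {q3,q5,q6} by δ(·,a) → {q3,q6} and {q5}.
No further refinement is possible. Final partition (7 blocks): {q0,q8,q9,q11} | {q2,q7,q12} | {q10} | {q4} | {q3,q6} | {q1} | {q5}.
q3 and q1 end up in different blocks, so they are distinguishable. For instance, the string 'a' is accepted from only q1.

No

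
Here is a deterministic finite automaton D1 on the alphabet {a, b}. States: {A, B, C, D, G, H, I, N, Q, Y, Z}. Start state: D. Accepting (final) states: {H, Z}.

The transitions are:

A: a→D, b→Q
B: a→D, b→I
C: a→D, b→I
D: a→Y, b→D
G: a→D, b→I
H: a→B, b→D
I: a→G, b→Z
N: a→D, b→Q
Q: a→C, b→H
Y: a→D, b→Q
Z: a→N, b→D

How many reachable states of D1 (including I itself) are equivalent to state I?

2

States {A} cannot be reached from the start state, so discard them.
Start with accepting vs non-accepting: {H,Z} | {B,C,D,G,I,N,Q,Y}.
Refine {B,C,D,G,I,N,Q,Y} on symbol b: members go to different blocks, giving {B,C,D,G,N,Y} and {I,Q}.
Refine {B,C,D,G,N,Y} on symbol b: members go to different blocks, giving {B,C,G,N,Y} and {D}.
No further refinement is possible. Final partition (4 blocks): {H,Z} | {B,C,G,N,Y} | {I,Q} | {D}.
The equivalence class containing I is {I,Q}, of size 2.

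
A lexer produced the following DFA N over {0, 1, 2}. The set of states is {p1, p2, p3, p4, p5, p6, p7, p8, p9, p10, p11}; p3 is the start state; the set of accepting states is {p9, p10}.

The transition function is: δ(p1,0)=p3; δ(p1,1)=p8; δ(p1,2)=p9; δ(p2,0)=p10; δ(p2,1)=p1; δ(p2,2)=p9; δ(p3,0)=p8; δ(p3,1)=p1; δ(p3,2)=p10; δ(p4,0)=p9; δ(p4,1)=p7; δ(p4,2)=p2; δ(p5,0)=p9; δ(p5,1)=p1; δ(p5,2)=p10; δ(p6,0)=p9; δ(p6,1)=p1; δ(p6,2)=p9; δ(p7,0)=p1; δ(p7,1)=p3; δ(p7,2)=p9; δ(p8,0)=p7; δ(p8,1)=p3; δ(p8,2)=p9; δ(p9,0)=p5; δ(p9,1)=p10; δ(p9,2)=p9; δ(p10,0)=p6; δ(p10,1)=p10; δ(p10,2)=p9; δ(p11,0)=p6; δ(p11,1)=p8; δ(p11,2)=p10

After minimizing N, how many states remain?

States {p2,p4,p11} cannot be reached from the start state, so discard them.
Start with accepting vs non-accepting: {p9,p10} | {p1,p3,p5,p6,p7,p8}.
On input 0, block {p1,p3,p5,p6,p7,p8} splits into {p1,p3,p7,p8} and {p5,p6}.
Stable partition: {p9,p10} | {p1,p3,p7,p8} | {p5,p6} — 3 equivalence classes.

3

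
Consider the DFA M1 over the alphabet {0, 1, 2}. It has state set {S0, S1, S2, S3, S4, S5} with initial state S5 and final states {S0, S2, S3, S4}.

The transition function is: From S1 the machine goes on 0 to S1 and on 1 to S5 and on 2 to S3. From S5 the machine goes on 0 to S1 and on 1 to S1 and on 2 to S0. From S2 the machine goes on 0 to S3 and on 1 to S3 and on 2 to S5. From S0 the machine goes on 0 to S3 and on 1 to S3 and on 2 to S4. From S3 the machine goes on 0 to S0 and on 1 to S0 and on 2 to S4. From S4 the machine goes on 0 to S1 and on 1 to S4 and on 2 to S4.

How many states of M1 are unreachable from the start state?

Starting at S5 and following transitions, the reachable set is {S0, S1, S3, S4, S5}. That leaves S2 unreachable — 1 in total.

1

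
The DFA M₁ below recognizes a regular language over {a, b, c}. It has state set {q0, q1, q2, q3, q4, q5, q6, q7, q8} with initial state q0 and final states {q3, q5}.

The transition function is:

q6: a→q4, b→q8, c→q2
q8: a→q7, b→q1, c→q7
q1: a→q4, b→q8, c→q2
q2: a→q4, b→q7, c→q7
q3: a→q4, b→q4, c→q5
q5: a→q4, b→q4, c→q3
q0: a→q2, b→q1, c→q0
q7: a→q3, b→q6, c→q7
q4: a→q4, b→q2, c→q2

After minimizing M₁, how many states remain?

7

Every state is reachable, so we keep all 9.
P0 = {q3,q5} | {q0,q1,q2,q4,q6,q7,q8}.
Split {q0,q1,q2,q4,q6,q7,q8} by δ(·,a) → {q0,q1,q2,q4,q6,q8} and {q7}.
On input a, block {q0,q1,q2,q4,q6,q8} splits into {q0,q1,q2,q4,q6} and {q8}.
Refine {q0,q1,q2,q4,q6} on symbol b: members go to different blocks, giving {q0,q4} and {q1,q6} and {q2}.
Refine {q0,q4} on symbol a: members go to different blocks, giving {q0} and {q4}.
No further refinement is possible. Final partition (7 blocks): {q3,q5} | {q0} | {q7} | {q8} | {q1,q6} | {q2} | {q4}.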